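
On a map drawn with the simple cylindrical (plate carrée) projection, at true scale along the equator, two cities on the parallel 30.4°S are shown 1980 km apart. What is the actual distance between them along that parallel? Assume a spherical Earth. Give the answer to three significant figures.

In the plate carrée (x = Rλ, y = Rφ), meridians are true-scale (h = 1) and parallels are stretched by k = sec φ.
Along the parallel at 30.4°, map distances are exaggerated by k = sec 30.4° = 1.159.
True distance = 1980 / 1.159 = 1980 × cos 30.4° ≈ 1710 km.

1710 km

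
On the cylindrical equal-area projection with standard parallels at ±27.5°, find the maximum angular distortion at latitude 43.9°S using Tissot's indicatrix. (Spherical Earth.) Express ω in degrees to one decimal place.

Cylindrical equal-area (φ₀ = 27.5°): h = cos φ / cos 27.5° along meridians, k = cos 27.5° / cos φ along parallels; h·k = 1.
At 43.9°: h = 0.8123, k = 1.231; principal scales a = 1.231, b = 0.8123.
sin(ω/2) = (a − b)/(a + b) = 0.4187/2.043 = 0.2049, so ω = 2 arcsin(0.2049) ≈ 23.6°.

23.6°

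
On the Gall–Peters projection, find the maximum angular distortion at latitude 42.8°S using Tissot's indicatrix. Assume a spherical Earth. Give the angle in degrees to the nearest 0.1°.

4.2°

The Gall–Peters projection is cylindrical equal-area with φ₀ = 45°. For cylindrical equal-area with standard parallel φ₀, h = cos φ / cos φ₀ and k = cos φ₀ / cos φ, so h·k = 1.
At 42.8°: h = 1.038, k = 0.9637; principal scales a = 1.038, b = 0.9637.
sin(ω/2) = (a − b)/(a + b) = 0.07394/2.001 = 0.03694, so ω = 2 arcsin(0.03694) ≈ 4.2°.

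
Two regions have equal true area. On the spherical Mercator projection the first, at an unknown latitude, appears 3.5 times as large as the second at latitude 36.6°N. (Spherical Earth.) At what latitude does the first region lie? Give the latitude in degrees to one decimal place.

64.6°

For equal true areas on Mercator, apparent areas scale as sec²φ, so the ratio is cos²φ₂ / cos²φ₁.
cos²φ₂ / cos²φ₁ = 3.5  ⇒  cos φ₁ = cos 36.6° / √3.5 = 0.8028/1.871 = 0.4291.
φ₁ = arccos(0.4291) ≈ 64.6°.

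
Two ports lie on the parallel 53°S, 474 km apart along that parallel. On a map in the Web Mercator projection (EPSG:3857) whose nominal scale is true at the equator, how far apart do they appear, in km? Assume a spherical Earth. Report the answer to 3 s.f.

788 km

The Mercator projection is conformal; its linear scale factor is the same in every direction and equals sec φ = 1/cos φ.
Along the parallel, k = sec 53° = 1/0.6018 = 1.662.
Map distance = 474 × 1.662 ≈ 788 km.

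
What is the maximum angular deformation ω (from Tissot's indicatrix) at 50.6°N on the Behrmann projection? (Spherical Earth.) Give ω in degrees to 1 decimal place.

Behrmann is a cylindrical equal-area projection with standard parallels at ±30°. Cylindrical equal-area (φ₀ = 30°): h = cos φ / cos 30° along meridians, k = cos 30° / cos φ along parallels; h·k = 1.
At 50.6°: h = 0.7329, k = 1.364; principal scales a = 1.364, b = 0.7329.
sin(ω/2) = (a − b)/(a + b) = 0.6315/2.097 = 0.3011, so ω = 2 arcsin(0.3011) ≈ 35.0°.

35.0°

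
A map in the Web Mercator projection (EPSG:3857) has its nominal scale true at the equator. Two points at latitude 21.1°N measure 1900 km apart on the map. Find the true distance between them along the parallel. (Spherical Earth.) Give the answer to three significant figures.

1770 km

The Mercator projection is conformal; its linear scale factor is the same in every direction and equals sec φ = 1/cos φ.
Along the parallel at 21.1°, map distances are exaggerated by k = sec 21.1° = 1.072.
True distance = 1900 / 1.072 = 1900 × cos 21.1° ≈ 1770 km.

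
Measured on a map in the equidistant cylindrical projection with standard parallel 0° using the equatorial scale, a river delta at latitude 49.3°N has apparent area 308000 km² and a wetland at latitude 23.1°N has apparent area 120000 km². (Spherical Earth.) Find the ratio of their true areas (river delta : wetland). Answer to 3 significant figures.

1.82

Plate carrée has h = 1 and k = sec φ, giving areal scale sec φ; true area = (apparent area) · cos φ.
True area of river delta: 308000 × cos(49.3°) = 308000 × 0.6521 = 200800 km².
True area of wetland: 120000 × cos(23.1°) = 120000 × 0.9198 = 110400 km².
Ratio = 200800 / 110400 ≈ 1.82.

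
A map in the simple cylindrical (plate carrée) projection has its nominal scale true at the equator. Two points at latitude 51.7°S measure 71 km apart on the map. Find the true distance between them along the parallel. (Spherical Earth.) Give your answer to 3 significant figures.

44.0 km

Plate carrée maps x = Rλ, y = Rφ. The meridian scale is h = 1 and the parallel scale is k = 1/cos φ = sec φ.
Along the parallel at 51.7°, map distances are exaggerated by k = sec 51.7° = 1.613.
True distance = 71 / 1.613 = 71 × cos 51.7° ≈ 44.0 km.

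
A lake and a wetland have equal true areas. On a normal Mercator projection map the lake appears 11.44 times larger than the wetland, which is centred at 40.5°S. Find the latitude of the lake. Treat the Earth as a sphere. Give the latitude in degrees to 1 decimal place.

On Mercator, (apparent₁)/(apparent₂) = sec²φ₁ / sec²φ₂ when true areas are equal.
cos²φ₂ / cos²φ₁ = 11.44  ⇒  cos φ₁ = cos 40.5° / √11.44 = 0.7604/3.382 = 0.2248.
φ₁ = arccos(0.2248) ≈ 77.0°.

77.0°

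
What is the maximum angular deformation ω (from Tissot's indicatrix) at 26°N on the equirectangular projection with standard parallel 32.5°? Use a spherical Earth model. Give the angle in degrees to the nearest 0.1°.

3.6°

In the equirectangular projection with standard parallel φ₀ = 32.5° (x = Rλ cos φ₀, y = Rφ), meridians are true-scale (h = 1) and the parallel scale is k = cos φ₀ / cos φ.
At 26°: h = 1.000, k = 0.9384; principal scales a = 1.000, b = 0.9384.
sin(ω/2) = (a − b)/(a + b) = 0.06164/1.938 = 0.03180, so ω = 2 arcsin(0.03180) ≈ 3.6°.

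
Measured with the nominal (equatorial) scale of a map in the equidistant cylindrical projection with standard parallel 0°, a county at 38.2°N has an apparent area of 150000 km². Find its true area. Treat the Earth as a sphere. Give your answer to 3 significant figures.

118000 km²

For the equirectangular projection with φ₀ = 0 (plate carrée), h = 1 along meridians and k = sec φ along parallels.
Areal scale = h·k = 1 × sec φ; at 38.2°, h = 1.000, k = 1.272, so h·k = 1.272.
True area = apparent / (areal scale) = 150000 / 1.272 ≈ 118000 km².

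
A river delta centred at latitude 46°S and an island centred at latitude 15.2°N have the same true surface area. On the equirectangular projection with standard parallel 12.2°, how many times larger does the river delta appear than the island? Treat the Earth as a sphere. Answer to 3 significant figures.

With standard parallel φ₀ = 12.2°, the equirectangular projection gives x = Rλ cos φ₀, y = Rφ, so h = 1 and k = cos 12.2° / cos φ.
Areal scale at 46°: h·k = 1.000 × 1.407 = 1.407.
Areal scale at 15.2°: h·k = 1.000 × 1.013 = 1.013.
Ratio = 1.407/1.013 ≈ 1.39.

1.39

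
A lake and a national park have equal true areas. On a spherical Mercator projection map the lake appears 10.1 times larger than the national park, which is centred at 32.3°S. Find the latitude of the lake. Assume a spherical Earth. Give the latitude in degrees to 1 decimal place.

For equal true areas on Mercator, apparent areas scale as sec²φ, so the ratio is cos²φ₂ / cos²φ₁.
cos²φ₂ / cos²φ₁ = 10.1  ⇒  cos φ₁ = cos 32.3° / √10.1 = 0.8453/3.178 = 0.2660.
φ₁ = arccos(0.2660) ≈ 74.6°.

74.6°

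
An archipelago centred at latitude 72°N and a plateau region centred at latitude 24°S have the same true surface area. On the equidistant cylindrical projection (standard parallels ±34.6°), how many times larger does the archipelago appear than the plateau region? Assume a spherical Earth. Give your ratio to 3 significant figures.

2.96

In the equirectangular projection with standard parallel φ₀ = 34.6° (x = Rλ cos φ₀, y = Rφ), meridians are true-scale (h = 1) and the parallel scale is k = cos φ₀ / cos φ.
Areal scale at 72°: h·k = 1.000 × 2.664 = 2.664.
Areal scale at 24°: h·k = 1.000 × 0.9010 = 0.9010.
Ratio = 2.664/0.9010 ≈ 2.96.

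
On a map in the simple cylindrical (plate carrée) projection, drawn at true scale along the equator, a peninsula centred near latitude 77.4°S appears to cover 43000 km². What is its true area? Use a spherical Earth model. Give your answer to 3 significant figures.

9380 km²

Plate carrée maps x = Rλ, y = Rφ. The meridian scale is h = 1 and the parallel scale is k = 1/cos φ = sec φ.
Areal scale = h·k = 1 × sec φ; at 77.4°, h = 1.000, k = 4.584, so h·k = 4.584.
True area = apparent / (areal scale) = 43000 / 4.584 ≈ 9380 km².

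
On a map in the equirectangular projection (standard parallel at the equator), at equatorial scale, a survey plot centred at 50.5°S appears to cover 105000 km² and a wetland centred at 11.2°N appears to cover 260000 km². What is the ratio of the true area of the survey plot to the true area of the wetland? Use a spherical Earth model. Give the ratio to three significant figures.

Plate carrée has h = 1 and k = sec φ, giving areal scale sec φ; true area = (apparent area) · cos φ.
True area of survey plot: 105000 × cos(50.5°) = 105000 × 0.6361 = 66790 km².
True area of wetland: 260000 × cos(11.2°) = 260000 × 0.9810 = 255000 km².
Ratio = 66790 / 255000 ≈ 0.262.

0.262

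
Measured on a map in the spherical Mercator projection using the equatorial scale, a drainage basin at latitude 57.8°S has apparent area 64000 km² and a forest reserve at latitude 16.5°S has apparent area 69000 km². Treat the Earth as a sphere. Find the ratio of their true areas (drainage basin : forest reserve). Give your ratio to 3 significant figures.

0.286

On Mercator the areal scale is sec²φ, so true area = apparent × cos²φ.
True area of drainage basin: 64000 × cos²(57.8°) = 64000 × 0.2840 = 18170 km².
True area of forest reserve: 69000 × cos²(16.5°) = 69000 × 0.9193 = 63430 km².
Ratio = 18170 / 63430 ≈ 0.286.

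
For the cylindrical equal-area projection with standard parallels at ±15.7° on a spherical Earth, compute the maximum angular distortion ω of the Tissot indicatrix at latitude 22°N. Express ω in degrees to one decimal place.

4.3°

Cylindrical equal-area (φ₀ = 15.7°): h = cos φ / cos 15.7° along meridians, k = cos 15.7° / cos φ along parallels; h·k = 1.
At 22°: h = 0.9631, k = 1.038; principal scales a = 1.038, b = 0.9631.
sin(ω/2) = (a − b)/(a + b) = 0.07518/2.001 = 0.03756, so ω = 2 arcsin(0.03756) ≈ 4.3°.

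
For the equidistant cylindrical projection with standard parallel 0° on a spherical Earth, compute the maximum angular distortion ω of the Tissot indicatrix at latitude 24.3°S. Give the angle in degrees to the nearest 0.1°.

For the equirectangular projection with φ₀ = 0 (plate carrée), h = 1 along meridians and k = sec φ along parallels.
At 24.3°: h = 1.000, k = 1.097; principal scales a = 1.097, b = 1.000.
sin(ω/2) = (a − b)/(a + b) = 0.09721/2.097 = 0.04635, so ω = 2 arcsin(0.04635) ≈ 5.3°.

5.3°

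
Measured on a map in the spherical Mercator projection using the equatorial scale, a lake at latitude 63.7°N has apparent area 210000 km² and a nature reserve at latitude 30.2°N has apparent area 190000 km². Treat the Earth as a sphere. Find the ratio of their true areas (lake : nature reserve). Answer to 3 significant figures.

0.290

On Mercator the areal scale is sec²φ, so true area = apparent × cos²φ.
True area of lake: 210000 × cos²(63.7°) = 210000 × 0.1963 = 41230 km².
True area of nature reserve: 190000 × cos²(30.2°) = 190000 × 0.7470 = 141900 km².
Ratio = 41230 / 141900 ≈ 0.290.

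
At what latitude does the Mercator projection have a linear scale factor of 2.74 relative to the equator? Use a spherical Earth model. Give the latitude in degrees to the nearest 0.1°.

68.6°

Mercator scale is k = sec φ = 1/cos φ.
1/cos φ = 2.74  ⇒  cos φ = 0.3650  ⇒  φ = arccos(0.3650) ≈ 68.6°.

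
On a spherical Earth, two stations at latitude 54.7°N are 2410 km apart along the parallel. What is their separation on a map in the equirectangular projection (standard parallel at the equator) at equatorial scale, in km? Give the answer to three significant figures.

In the plate carrée (x = Rλ, y = Rφ), meridians are true-scale (h = 1) and parallels are stretched by k = sec φ.
Along the parallel, k = sec 54.7° = 1/0.5779 = 1.731.
Map distance = 2410 × 1.731 ≈ 4170 km.

4170 km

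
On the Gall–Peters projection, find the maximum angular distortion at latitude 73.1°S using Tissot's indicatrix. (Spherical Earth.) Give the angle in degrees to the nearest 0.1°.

90.6°

Gall–Peters is a cylindrical equal-area projection with standard parallels at ±45°. Cylindrical equal-area (φ₀ = 45°): h = cos φ / cos 45° along meridians, k = cos 45° / cos φ along parallels; h·k = 1.
At 73.1°: h = 0.4111, k = 2.432; principal scales a = 2.432, b = 0.4111.
sin(ω/2) = (a − b)/(a + b) = 2.021/2.844 = 0.7108, so ω = 2 arcsin(0.7108) ≈ 90.6°.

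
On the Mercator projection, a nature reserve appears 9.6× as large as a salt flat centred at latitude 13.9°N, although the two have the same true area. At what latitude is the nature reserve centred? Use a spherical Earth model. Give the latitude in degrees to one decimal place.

For equal true areas on Mercator, apparent areas scale as sec²φ, so the ratio is cos²φ₂ / cos²φ₁.
cos²φ₂ / cos²φ₁ = 9.6  ⇒  cos φ₁ = cos 13.9° / √9.6 = 0.9707/3.098 = 0.3133.
φ₁ = arccos(0.3133) ≈ 71.7°.

71.7°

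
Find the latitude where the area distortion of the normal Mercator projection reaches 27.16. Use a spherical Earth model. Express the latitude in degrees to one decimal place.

78.9°

Mercator areal scale is sec²φ.
sec²φ = 27.16  ⇒  cos²φ = 0.03682  ⇒  cos φ = 0.1919.
φ = arccos(0.1919) ≈ 78.9°.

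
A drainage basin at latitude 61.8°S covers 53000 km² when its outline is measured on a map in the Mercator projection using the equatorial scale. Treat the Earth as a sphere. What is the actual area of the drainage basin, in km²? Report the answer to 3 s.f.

11800 km²

The Mercator projection is conformal; its linear scale factor is the same in every direction and equals sec φ = 1/cos φ.
Areal scale = k² = sec²φ = 1/cos²(61.8°) = 1/0.4726² = 4.478.
True area = apparent / (areal scale) = 53000 / 4.478 ≈ 11800 km².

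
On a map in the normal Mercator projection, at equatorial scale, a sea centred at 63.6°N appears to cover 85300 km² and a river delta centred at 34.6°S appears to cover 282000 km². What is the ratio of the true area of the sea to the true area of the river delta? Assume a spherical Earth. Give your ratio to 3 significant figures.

0.0883

Mercator's areal exaggeration is sec²φ; hence true area = (apparent area) · cos²φ.
True area of sea: 85300 × cos²(63.6°) = 85300 × 0.1977 = 16860 km².
True area of river delta: 282000 × cos²(34.6°) = 282000 × 0.6776 = 191100 km².
Ratio = 16860 / 191100 ≈ 0.0883.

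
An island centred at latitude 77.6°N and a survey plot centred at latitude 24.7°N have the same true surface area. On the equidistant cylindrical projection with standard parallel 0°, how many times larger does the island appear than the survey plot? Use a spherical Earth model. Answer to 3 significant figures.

4.23

Plate carrée maps x = Rλ, y = Rφ. The meridian scale is h = 1 and the parallel scale is k = 1/cos φ = sec φ.
Areal scale at 77.6°: h·k = 1.000 × 4.657 = 4.657.
Areal scale at 24.7°: h·k = 1.000 × 1.101 = 1.101.
Ratio = 4.657/1.101 ≈ 4.23.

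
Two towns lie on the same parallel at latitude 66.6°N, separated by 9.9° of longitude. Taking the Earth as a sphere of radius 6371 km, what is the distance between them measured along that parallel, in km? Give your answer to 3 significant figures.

Arc length along a parallel = R cos φ · Δλ (with Δλ in radians).
= 6371 × cos 66.6° × (9.9° × π/180) = 6371 × 0.3971 × 0.1728 ≈ 437 km.

437 km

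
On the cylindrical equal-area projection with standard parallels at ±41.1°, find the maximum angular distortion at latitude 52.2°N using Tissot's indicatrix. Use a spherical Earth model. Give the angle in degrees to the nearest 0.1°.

23.5°

A cylindrical equal-area projection with standard parallel φ₀ has meridian scale h = cos φ / cos φ₀ and parallel scale k = cos φ₀ / cos φ (so areas are preserved, h·k = 1).
At 52.2°: h = 0.8133, k = 1.229; principal scales a = 1.229, b = 0.8133.
sin(ω/2) = (a − b)/(a + b) = 0.4161/2.043 = 0.2037, so ω = 2 arcsin(0.2037) ≈ 23.5°.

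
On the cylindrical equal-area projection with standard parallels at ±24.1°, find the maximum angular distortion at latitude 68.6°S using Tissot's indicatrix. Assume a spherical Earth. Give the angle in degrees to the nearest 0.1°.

A cylindrical equal-area projection with standard parallel φ₀ has meridian scale h = cos φ / cos φ₀ and parallel scale k = cos φ₀ / cos φ (so areas are preserved, h·k = 1).
At 68.6°: h = 0.3997, k = 2.502; principal scales a = 2.502, b = 0.3997.
sin(ω/2) = (a − b)/(a + b) = 2.102/2.901 = 0.7245, so ω = 2 arcsin(0.7245) ≈ 92.8°.

92.8°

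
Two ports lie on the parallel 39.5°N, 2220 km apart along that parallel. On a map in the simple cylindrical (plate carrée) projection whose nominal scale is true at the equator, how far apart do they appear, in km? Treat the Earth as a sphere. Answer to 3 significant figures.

For the equirectangular projection with φ₀ = 0 (plate carrée), h = 1 along meridians and k = sec φ along parallels.
Along the parallel, k = sec 39.5° = 1/0.7716 = 1.296.
Map distance = 2220 × 1.296 ≈ 2880 km.

2880 km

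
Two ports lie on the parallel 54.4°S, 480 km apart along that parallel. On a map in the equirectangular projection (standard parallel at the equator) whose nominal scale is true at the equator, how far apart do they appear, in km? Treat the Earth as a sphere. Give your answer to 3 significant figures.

In the plate carrée (x = Rλ, y = Rφ), meridians are true-scale (h = 1) and parallels are stretched by k = sec φ.
Along the parallel, k = sec 54.4° = 1/0.5821 = 1.718.
Map distance = 480 × 1.718 ≈ 825 km.

825 km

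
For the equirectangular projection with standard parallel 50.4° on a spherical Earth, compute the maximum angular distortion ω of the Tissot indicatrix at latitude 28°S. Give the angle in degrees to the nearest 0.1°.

18.6°

With standard parallel φ₀ = 50.4°, the equirectangular projection gives x = Rλ cos φ₀, y = Rφ, so h = 1 and k = cos 50.4° / cos φ.
At 28°: h = 1.000, k = 0.7219; principal scales a = 1.000, b = 0.7219.
sin(ω/2) = (a − b)/(a + b) = 0.2781/1.722 = 0.1615, so ω = 2 arcsin(0.1615) ≈ 18.6°.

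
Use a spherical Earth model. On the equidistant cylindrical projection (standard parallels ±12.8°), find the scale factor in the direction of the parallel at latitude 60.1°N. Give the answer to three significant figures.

In the equirectangular projection with standard parallel φ₀ = 12.8° (x = Rλ cos φ₀, y = Rφ), meridians are true-scale (h = 1) and the parallel scale is k = cos φ₀ / cos φ.
k = cos 12.8° / cos 60.1° = 0.9751/0.4985 = 1.956.

1.96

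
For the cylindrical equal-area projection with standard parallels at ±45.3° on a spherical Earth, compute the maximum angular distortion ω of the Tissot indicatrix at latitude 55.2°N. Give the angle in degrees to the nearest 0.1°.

For cylindrical equal-area with standard parallel φ₀, h = cos φ / cos φ₀ and k = cos φ₀ / cos φ, so h·k = 1.
At 55.2°: h = 0.8114, k = 1.232; principal scales a = 1.232, b = 0.8114.
sin(ω/2) = (a − b)/(a + b) = 0.4211/2.044 = 0.2060, so ω = 2 arcsin(0.2060) ≈ 23.8°.

23.8°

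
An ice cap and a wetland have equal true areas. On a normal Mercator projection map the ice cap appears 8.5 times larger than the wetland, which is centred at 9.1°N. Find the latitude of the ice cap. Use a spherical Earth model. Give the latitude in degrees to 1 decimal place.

70.2°

On Mercator, (apparent₁)/(apparent₂) = sec²φ₁ / sec²φ₂ when true areas are equal.
cos²φ₂ / cos²φ₁ = 8.5  ⇒  cos φ₁ = cos 9.1° / √8.5 = 0.9874/2.915 = 0.3387.
φ₁ = arccos(0.3387) ≈ 70.2°.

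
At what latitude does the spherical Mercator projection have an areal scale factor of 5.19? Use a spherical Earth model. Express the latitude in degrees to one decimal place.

Mercator areal scale is sec²φ.
sec²φ = 5.19  ⇒  cos²φ = 0.1927  ⇒  cos φ = 0.4390.
φ = arccos(0.4390) ≈ 64.0°.

64.0°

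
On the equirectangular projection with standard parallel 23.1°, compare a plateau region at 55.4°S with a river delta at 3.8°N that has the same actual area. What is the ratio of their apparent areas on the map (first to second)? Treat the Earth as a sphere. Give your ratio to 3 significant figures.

1.76

With standard parallel φ₀ = 23.1°, the equirectangular projection gives x = Rλ cos φ₀, y = Rφ, so h = 1 and k = cos 23.1° / cos φ.
Areal scale at 55.4°: h·k = 1.000 × 1.620 = 1.620.
Areal scale at 3.8°: h·k = 1.000 × 0.9218 = 0.9218.
Ratio = 1.620/0.9218 ≈ 1.76.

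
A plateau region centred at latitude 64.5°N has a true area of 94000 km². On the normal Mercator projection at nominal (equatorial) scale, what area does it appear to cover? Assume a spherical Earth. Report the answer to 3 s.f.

507000 km²

Mercator is conformal, so the point scale is isotropic: h = k = sec φ = 1/cos φ.
Areal scale = k² = sec²φ = 1/cos²(64.5°) = 1/0.4305² = 5.395.
Apparent area = 94000 × 5.395 ≈ 507000 km².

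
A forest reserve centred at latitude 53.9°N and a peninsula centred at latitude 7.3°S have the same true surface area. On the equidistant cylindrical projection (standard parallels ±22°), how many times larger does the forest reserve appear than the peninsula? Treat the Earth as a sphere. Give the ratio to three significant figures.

1.68

In the equirectangular projection with standard parallel φ₀ = 22° (x = Rλ cos φ₀, y = Rφ), meridians are true-scale (h = 1) and the parallel scale is k = cos φ₀ / cos φ.
Areal scale at 53.9°: h·k = 1.000 × 1.574 = 1.574.
Areal scale at 7.3°: h·k = 1.000 × 0.9348 = 0.9348.
Ratio = 1.574/0.9348 ≈ 1.68.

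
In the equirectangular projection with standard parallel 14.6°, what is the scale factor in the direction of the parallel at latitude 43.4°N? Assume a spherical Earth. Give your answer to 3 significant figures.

The equidistant cylindrical projection with φ₀ = 14.6° has h = 1 (meridians true) and k = cos φ₀ / cos φ along parallels.
k = cos 14.6° / cos 43.4° = 0.9677/0.7266 = 1.332.

1.33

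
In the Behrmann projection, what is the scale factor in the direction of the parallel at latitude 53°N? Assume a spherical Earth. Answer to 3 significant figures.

1.44

Behrmann is a cylindrical equal-area projection with standard parallels at ±30°. For cylindrical equal-area with standard parallel φ₀, h = cos φ / cos φ₀ and k = cos φ₀ / cos φ, so h·k = 1.
k = cos 30° / cos 53° = 0.8660/0.6018 = 1.439.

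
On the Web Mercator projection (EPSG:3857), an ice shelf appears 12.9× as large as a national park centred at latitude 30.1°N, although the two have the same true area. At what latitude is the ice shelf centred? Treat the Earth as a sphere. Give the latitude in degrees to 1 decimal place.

76.1°

For equal true areas on Mercator, apparent areas scale as sec²φ, so the ratio is cos²φ₂ / cos²φ₁.
cos²φ₂ / cos²φ₁ = 12.9  ⇒  cos φ₁ = cos 30.1° / √12.9 = 0.8652/3.592 = 0.2409.
φ₁ = arccos(0.2409) ≈ 76.1°.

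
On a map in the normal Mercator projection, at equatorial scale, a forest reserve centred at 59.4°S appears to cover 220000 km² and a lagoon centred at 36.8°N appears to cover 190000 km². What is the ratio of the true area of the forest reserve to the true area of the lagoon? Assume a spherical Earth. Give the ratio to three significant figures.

Since Mercator area scale is 1/cos²φ, the true area equals the apparent area multiplied by cos²φ.
True area of forest reserve: 220000 × cos²(59.4°) = 220000 × 0.2591 = 57010 km².
True area of lagoon: 190000 × cos²(36.8°) = 190000 × 0.6412 = 121800 km².
Ratio = 57010 / 121800 ≈ 0.468.

0.468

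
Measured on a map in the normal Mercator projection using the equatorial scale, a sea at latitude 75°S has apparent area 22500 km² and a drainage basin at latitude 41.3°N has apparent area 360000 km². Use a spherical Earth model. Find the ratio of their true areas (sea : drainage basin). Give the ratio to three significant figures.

Since Mercator area scale is 1/cos²φ, the true area equals the apparent area multiplied by cos²φ.
True area of sea: 22500 × cos²(75°) = 22500 × 0.06699 = 1507 km².
True area of drainage basin: 360000 × cos²(41.3°) = 360000 × 0.5644 = 203200 km².
Ratio = 1507 / 203200 ≈ 0.00742.

0.00742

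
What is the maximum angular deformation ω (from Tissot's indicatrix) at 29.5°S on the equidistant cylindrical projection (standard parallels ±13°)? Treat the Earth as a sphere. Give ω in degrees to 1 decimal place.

6.5°

The equidistant cylindrical projection with φ₀ = 13° has h = 1 (meridians true) and k = cos φ₀ / cos φ along parallels.
At 29.5°: h = 1.000, k = 1.120; principal scales a = 1.120, b = 1.000.
sin(ω/2) = (a − b)/(a + b) = 0.1195/2.120 = 0.05638, so ω = 2 arcsin(0.05638) ≈ 6.5°.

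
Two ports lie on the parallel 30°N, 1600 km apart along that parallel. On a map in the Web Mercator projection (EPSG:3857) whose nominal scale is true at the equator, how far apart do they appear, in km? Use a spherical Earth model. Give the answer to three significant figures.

1850 km

Mercator is conformal, so the point scale is isotropic: h = k = sec φ = 1/cos φ.
Along the parallel, k = sec 30° = 1/0.8660 = 1.155.
Map distance = 1600 × 1.155 ≈ 1850 km.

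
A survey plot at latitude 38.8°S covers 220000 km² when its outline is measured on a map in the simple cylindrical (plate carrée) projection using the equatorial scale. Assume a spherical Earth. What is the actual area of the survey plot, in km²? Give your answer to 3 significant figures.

Plate carrée maps x = Rλ, y = Rφ. The meridian scale is h = 1 and the parallel scale is k = 1/cos φ = sec φ.
Areal scale = h·k = 1 × sec φ; at 38.8°, h = 1.000, k = 1.283, so h·k = 1.283.
True area = apparent / (areal scale) = 220000 / 1.283 ≈ 171000 km².

171000 km²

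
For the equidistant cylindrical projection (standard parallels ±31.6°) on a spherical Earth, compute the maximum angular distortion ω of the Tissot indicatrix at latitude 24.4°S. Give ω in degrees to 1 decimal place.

The equidistant cylindrical projection with φ₀ = 31.6° has h = 1 (meridians true) and k = cos φ₀ / cos φ along parallels.
At 24.4°: h = 1.000, k = 0.9353; principal scales a = 1.000, b = 0.9353.
sin(ω/2) = (a − b)/(a + b) = 0.06474/1.935 = 0.03345, so ω = 2 arcsin(0.03345) ≈ 3.8°.

3.8°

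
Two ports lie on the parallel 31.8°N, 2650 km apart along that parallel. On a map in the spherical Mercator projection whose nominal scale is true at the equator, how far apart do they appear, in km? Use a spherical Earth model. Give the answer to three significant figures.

3120 km

The Mercator projection is conformal; its linear scale factor is the same in every direction and equals sec φ = 1/cos φ.
Along the parallel, k = sec 31.8° = 1/0.8499 = 1.177.
Map distance = 2650 × 1.177 ≈ 3120 km.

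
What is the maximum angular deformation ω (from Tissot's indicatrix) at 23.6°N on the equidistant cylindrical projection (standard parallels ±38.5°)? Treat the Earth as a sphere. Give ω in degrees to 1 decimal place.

With standard parallel φ₀ = 38.5°, the equirectangular projection gives x = Rλ cos φ₀, y = Rφ, so h = 1 and k = cos 38.5° / cos φ.
At 23.6°: h = 1.000, k = 0.8540; principal scales a = 1.000, b = 0.8540.
sin(ω/2) = (a − b)/(a + b) = 0.1460/1.854 = 0.07873, so ω = 2 arcsin(0.07873) ≈ 9.0°.

9.0°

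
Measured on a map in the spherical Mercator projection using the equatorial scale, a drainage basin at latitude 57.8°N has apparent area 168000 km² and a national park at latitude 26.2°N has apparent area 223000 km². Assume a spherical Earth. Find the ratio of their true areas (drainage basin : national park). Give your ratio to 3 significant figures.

0.266

Mercator's areal exaggeration is sec²φ; hence true area = (apparent area) · cos²φ.
True area of drainage basin: 168000 × cos²(57.8°) = 168000 × 0.2840 = 47700 km².
True area of national park: 223000 × cos²(26.2°) = 223000 × 0.8051 = 179500 km².
Ratio = 47700 / 179500 ≈ 0.266.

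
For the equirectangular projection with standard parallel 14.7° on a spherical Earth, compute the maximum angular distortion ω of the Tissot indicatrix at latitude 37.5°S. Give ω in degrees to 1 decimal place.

11.3°

With standard parallel φ₀ = 14.7°, the equirectangular projection gives x = Rλ cos φ₀, y = Rφ, so h = 1 and k = cos 14.7° / cos φ.
At 37.5°: h = 1.000, k = 1.219; principal scales a = 1.219, b = 1.000.
sin(ω/2) = (a − b)/(a + b) = 0.2192/2.219 = 0.09878, so ω = 2 arcsin(0.09878) ≈ 11.3°.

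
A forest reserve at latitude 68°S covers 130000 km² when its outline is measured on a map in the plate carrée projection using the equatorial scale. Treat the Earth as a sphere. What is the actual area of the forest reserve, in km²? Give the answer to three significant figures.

48700 km²

For the equirectangular projection with φ₀ = 0 (plate carrée), h = 1 along meridians and k = sec φ along parallels.
Areal scale = h·k = 1 × sec φ; at 68°, h = 1.000, k = 2.669, so h·k = 2.669.
True area = apparent / (areal scale) = 130000 / 2.669 ≈ 48700 km².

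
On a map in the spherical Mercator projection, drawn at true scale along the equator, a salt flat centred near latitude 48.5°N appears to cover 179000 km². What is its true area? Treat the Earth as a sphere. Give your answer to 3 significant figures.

78600 km²

The Mercator projection is conformal; its linear scale factor is the same in every direction and equals sec φ = 1/cos φ.
Areal scale = k² = sec²φ = 1/cos²(48.5°) = 1/0.6626² = 2.278.
True area = apparent / (areal scale) = 179000 / 2.278 ≈ 78600 km².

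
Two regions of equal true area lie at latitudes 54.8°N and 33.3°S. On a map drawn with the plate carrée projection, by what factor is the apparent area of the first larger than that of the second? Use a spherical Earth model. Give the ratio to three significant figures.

1.45

For the equirectangular projection with φ₀ = 0 (plate carrée), h = 1 along meridians and k = sec φ along parallels.
Areal scale at 54.8°: h·k = 1.000 × 1.735 = 1.735.
Areal scale at 33.3°: h·k = 1.000 × 1.196 = 1.196.
Ratio = 1.735/1.196 ≈ 1.45.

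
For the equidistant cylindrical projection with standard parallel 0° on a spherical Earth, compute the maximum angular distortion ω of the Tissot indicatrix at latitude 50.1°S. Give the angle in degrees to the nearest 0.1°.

25.2°

In the plate carrée (x = Rλ, y = Rφ), meridians are true-scale (h = 1) and parallels are stretched by k = sec φ.
At 50.1°: h = 1.000, k = 1.559; principal scales a = 1.559, b = 1.000.
sin(ω/2) = (a − b)/(a + b) = 0.5590/2.559 = 0.2184, so ω = 2 arcsin(0.2184) ≈ 25.2°.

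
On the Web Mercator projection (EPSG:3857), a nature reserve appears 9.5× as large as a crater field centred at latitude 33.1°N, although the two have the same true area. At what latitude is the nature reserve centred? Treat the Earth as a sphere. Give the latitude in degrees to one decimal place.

74.2°

For equal true areas on Mercator, apparent areas scale as sec²φ, so the ratio is cos²φ₂ / cos²φ₁.
cos²φ₂ / cos²φ₁ = 9.5  ⇒  cos φ₁ = cos 33.1° / √9.5 = 0.8377/3.082 = 0.2718.
φ₁ = arccos(0.2718) ≈ 74.2°.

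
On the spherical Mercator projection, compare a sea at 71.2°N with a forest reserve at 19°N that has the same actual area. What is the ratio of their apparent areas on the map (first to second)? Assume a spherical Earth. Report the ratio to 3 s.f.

8.61

On Mercator, area is exaggerated by sec²φ = 1/cos²φ.
At 71.2°: sec²(71.2°) = 1/0.3223² = 9.629.
At 19°: sec²(19°) = 1/0.9455² = 1.119.
Ratio = 9.629/1.119 = cos²(19°)/cos²(71.2°) ≈ 8.61.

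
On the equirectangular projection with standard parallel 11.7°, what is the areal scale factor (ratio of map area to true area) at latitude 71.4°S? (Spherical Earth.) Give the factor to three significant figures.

3.07

The equidistant cylindrical projection with φ₀ = 11.7° has h = 1 (meridians true) and k = cos φ₀ / cos φ along parallels.
Areal scale = h·k = 1 × cos φ₀ / cos φ; at 71.4°, h = 1.000, k = 3.070, so h·k = 3.070.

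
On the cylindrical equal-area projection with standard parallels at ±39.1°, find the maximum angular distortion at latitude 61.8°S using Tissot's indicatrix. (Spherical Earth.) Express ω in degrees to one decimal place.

54.6°

For cylindrical equal-area with standard parallel φ₀, h = cos φ / cos φ₀ and k = cos φ₀ / cos φ, so h·k = 1.
At 61.8°: h = 0.6089, k = 1.642; principal scales a = 1.642, b = 0.6089.
sin(ω/2) = (a − b)/(a + b) = 1.033/2.251 = 0.4590, so ω = 2 arcsin(0.4590) ≈ 54.6°.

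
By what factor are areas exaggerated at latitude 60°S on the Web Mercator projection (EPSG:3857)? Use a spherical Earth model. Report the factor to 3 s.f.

The Mercator projection is conformal; its linear scale factor is the same in every direction and equals sec φ = 1/cos φ.
Areal scale = k² = sec²φ = 1/cos²(60°) = 1/0.5000² = 4.000.

4.00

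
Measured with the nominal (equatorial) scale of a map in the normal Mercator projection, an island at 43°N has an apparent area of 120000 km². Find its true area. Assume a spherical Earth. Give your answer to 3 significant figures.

64200 km²

The Mercator projection is conformal; its linear scale factor is the same in every direction and equals sec φ = 1/cos φ.
Areal scale = k² = sec²φ = 1/cos²(43°) = 1/0.7314² = 1.870.
True area = apparent / (areal scale) = 120000 / 1.870 ≈ 64200 km².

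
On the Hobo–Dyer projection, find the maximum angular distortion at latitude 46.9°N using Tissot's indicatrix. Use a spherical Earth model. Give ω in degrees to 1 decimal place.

17.1°

The Hobo–Dyer projection is cylindrical equal-area with φ₀ = 37.5°. For cylindrical equal-area with standard parallel φ₀, h = cos φ / cos φ₀ and k = cos φ₀ / cos φ, so h·k = 1.
At 46.9°: h = 0.8612, k = 1.161; principal scales a = 1.161, b = 0.8612.
sin(ω/2) = (a − b)/(a + b) = 0.2999/2.022 = 0.1483, so ω = 2 arcsin(0.1483) ≈ 17.1°.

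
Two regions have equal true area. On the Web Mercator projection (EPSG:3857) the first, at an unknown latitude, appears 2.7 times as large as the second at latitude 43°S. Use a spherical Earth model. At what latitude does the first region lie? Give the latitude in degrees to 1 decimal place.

63.6°

For equal true areas on Mercator, apparent areas scale as sec²φ, so the ratio is cos²φ₂ / cos²φ₁.
cos²φ₂ / cos²φ₁ = 2.7  ⇒  cos φ₁ = cos 43° / √2.7 = 0.7314/1.643 = 0.4451.
φ₁ = arccos(0.4451) ≈ 63.6°.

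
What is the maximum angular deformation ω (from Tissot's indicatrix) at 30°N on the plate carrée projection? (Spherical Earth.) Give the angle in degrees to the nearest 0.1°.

For the equirectangular projection with φ₀ = 0 (plate carrée), h = 1 along meridians and k = sec φ along parallels.
At 30°: h = 1.000, k = 1.155; principal scales a = 1.155, b = 1.000.
sin(ω/2) = (a − b)/(a + b) = 0.1547/2.155 = 0.07180, so ω = 2 arcsin(0.07180) ≈ 8.2°.

8.2°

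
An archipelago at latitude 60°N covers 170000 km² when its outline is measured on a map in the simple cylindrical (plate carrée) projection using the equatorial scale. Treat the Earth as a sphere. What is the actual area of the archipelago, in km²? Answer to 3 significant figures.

Plate carrée maps x = Rλ, y = Rφ. The meridian scale is h = 1 and the parallel scale is k = 1/cos φ = sec φ.
Areal scale = h·k = 1 × sec φ; at 60°, h = 1.000, k = 2.000, so h·k = 2.000.
True area = apparent / (areal scale) = 170000 / 2.000 ≈ 85000 km².

85000 km²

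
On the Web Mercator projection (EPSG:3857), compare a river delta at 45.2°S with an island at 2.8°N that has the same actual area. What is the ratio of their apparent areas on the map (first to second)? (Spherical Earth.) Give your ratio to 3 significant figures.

Mercator is conformal with k = sec φ, so areal scale = k² = sec²φ.
At 45.2°: sec²(45.2°) = 1/0.7046² = 2.014.
At 2.8°: sec²(2.8°) = 1/0.9988² = 1.002.
Ratio = 2.014/1.002 = cos²(2.8°)/cos²(45.2°) ≈ 2.01.

2.01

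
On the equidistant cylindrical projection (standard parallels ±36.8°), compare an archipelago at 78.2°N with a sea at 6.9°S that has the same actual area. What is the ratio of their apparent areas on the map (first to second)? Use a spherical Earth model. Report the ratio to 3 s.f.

4.85

With standard parallel φ₀ = 36.8°, the equirectangular projection gives x = Rλ cos φ₀, y = Rφ, so h = 1 and k = cos 36.8° / cos φ.
Areal scale at 78.2°: h·k = 1.000 × 3.916 = 3.916.
Areal scale at 6.9°: h·k = 1.000 × 0.8066 = 0.8066.
Ratio = 3.916/0.8066 ≈ 4.85.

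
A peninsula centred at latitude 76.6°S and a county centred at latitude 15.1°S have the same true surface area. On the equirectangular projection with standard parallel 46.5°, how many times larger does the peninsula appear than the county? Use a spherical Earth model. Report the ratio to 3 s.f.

4.17

The equidistant cylindrical projection with φ₀ = 46.5° has h = 1 (meridians true) and k = cos φ₀ / cos φ along parallels.
Areal scale at 76.6°: h·k = 1.000 × 2.970 = 2.970.
Areal scale at 15.1°: h·k = 1.000 × 0.7130 = 0.7130.
Ratio = 2.970/0.7130 ≈ 4.17.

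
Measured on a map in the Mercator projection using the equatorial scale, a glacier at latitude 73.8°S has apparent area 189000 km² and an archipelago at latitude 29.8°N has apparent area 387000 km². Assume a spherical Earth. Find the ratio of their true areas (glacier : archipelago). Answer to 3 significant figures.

0.0505

On Mercator the areal scale is sec²φ, so true area = apparent × cos²φ.
True area of glacier: 189000 × cos²(73.8°) = 189000 × 0.07784 = 14710 km².
True area of archipelago: 387000 × cos²(29.8°) = 387000 × 0.7530 = 291400 km².
Ratio = 14710 / 291400 ≈ 0.0505.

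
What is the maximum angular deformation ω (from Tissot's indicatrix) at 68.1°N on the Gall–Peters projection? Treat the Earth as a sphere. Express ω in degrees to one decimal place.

The Gall–Peters projection is cylindrical equal-area with φ₀ = 45°. Cylindrical equal-area (φ₀ = 45°): h = cos φ / cos 45° along meridians, k = cos 45° / cos φ along parallels; h·k = 1.
At 68.1°: h = 0.5275, k = 1.896; principal scales a = 1.896, b = 0.5275.
sin(ω/2) = (a − b)/(a + b) = 1.368/2.423 = 0.5647, so ω = 2 arcsin(0.5647) ≈ 68.8°.

68.8°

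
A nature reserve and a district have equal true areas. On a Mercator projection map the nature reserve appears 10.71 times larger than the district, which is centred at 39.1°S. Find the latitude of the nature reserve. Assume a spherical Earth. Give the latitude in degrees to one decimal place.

Mercator areal scale is sec²φ, so apparent-area ratio = sec²φ₁ / sec²φ₂ = cos²φ₂ / cos²φ₁.
cos²φ₂ / cos²φ₁ = 10.71  ⇒  cos φ₁ = cos 39.1° / √10.71 = 0.7760/3.273 = 0.2371.
φ₁ = arccos(0.2371) ≈ 76.3°.

76.3°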